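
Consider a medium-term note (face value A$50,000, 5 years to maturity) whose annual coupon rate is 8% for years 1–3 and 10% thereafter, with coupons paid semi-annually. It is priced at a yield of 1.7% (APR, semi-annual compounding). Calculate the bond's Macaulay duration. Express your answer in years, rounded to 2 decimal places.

4.33 years

Periodic yield y = 0.0085. Discount each cash flow and weight by its period:
  t   CF        PV=CF/(1+0.0085)^t    t·PV
  1     2,000.00     1,983.1433     1,983.1433
  2     2,000.00     1,966.4286     3,932.8573
  3     2,000.00     1,949.8549     5,849.5646
  4     2,000.00     1,933.4208     7,733.6832
  5     2,000.00     1,917.1252     9,585.6262
  6     2,000.00     1,900.9670    11,405.8021
  7     2,500.00     2,356.1812    16,493.2686
  8     2,500.00     2,336.3225    18,690.5799
  9     2,500.00     2,316.6311    20,849.6801
  10   52,500.00    48,239.2201   482,392.2011
  Σ                 66,899.2948   578,916.4062
Price P = Σ PV = 66,899.2948.
Macaulay duration = Σ(t·PV) / P = 578,916.4062 / 66,899.2948 = 8.65355 half-year periods.
In years: 8.65355 / 2 = 4.32678 years.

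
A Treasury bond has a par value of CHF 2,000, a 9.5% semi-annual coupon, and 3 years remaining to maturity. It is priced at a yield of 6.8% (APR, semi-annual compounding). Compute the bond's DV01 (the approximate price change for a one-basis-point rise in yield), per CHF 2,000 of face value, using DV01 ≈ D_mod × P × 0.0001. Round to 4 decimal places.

Periodic yield y = 0.034.
  t   CF        PV=CF/(1+0.034)^t    t·PV
  1        95.00        91.8762        91.8762
  2        95.00        88.8551       177.7103
  3        95.00        85.9334       257.8002
  4        95.00        83.1077       332.4309
  5        95.00        80.3750       401.8749
  6     2,095.00     1,714.1973    10,285.1835
  Σ                  2,144.3447    11,546.8761
P = 2,144.3447; D_Mac = 5.38480 half-year periods = 2.69240 yrs; D_mod = 2.60387 yrs.
DV01 ≈ 2.60387 × 2,144.3447 × 0.0001 = 0.558360.

CHF 0.5584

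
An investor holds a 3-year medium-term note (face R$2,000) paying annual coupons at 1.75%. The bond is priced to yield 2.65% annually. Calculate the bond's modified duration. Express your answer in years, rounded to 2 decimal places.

Periodic yield y = 0.0265. First find Macaulay duration:
  t   CF        PV=CF/(1+0.0265)^t    t·PV
  1        35.00        34.0964        34.0964
  2        35.00        33.2162        66.4324
  3     2,035.00     1,881.4278     5,644.2833
  Σ                  1,948.7404     5,744.8122
P = 1,948.7404; Macaulay duration = 5,744.8122 / 1,948.7404 = 2.94796 years.
Modified duration = D_Mac / (1 + y) = 2.94796 / 1.0265 = 2.87186 years.

2.87 years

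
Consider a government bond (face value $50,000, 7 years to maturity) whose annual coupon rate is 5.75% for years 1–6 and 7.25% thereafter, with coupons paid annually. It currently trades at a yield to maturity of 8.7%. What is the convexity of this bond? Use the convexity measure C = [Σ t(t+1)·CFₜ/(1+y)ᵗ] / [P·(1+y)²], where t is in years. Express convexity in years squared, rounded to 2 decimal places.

37.32

With y = 0.087:
  t   CF        PV=CF/(1+0.087)^t    t·PV        t(t+1)·PV
  1     2,875.00     2,644.8942     2,644.8942       5,289.7884
  2     2,875.00     2,433.2053     4,866.4107      14,599.2320
  3     2,875.00     2,238.4594     6,715.3781      26,861.5125
  4     2,875.00     2,059.3003     8,237.2010      41,186.0050
  5     2,875.00     1,894.4805     9,472.4023      56,834.4136
  6     2,875.00     1,742.8523    10,457.1138      73,199.7967
  7    53,625.00    29,906.1493   209,343.0449   1,674,744.3588
  Σ                 42,919.3412   251,736.4449   1,892,715.1071
P = 42,919.3412.
Convexity = Σ t(t+1)·PV / [P·(1+y)²] = 1,892,715.1071 / (42,919.3412 × 1.181569) = 37.32271.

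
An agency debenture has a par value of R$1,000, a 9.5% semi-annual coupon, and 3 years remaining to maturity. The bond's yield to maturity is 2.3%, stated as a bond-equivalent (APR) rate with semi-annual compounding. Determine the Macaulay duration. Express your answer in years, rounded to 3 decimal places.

Periodic yield y = 0.0115. Discount each cash flow and weight by its period:
  t   CF        PV=CF/(1+0.0115)^t    t·PV
  1        47.50        46.9600        46.9600
  2        47.50        46.4261        92.8521
  3        47.50        45.8982       137.6947
  4        47.50        45.3764       181.5056
  5        47.50        44.8605       224.3025
  6     1,047.50       978.0447     5,868.2683
  Σ                  1,207.5659     6,551.5832
Price P = Σ PV = 1,207.5659.
Macaulay duration = Σ(t·PV) / P = 6,551.5832 / 1,207.5659 = 5.42545 half-year periods.
In years: 5.42545 / 2 = 2.71272 years.

2.713 years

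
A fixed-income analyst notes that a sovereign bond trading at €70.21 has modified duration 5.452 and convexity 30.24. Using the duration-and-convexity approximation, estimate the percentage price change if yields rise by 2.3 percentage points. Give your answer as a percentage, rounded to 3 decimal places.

Duration effect: -D_mod·Δy = -5.452 × (+0.023) = -0.125396
Convexity effect: ½·C·(Δy)² = 0.5 × 30.24 × (0.023)² = +0.00799848
ΔP/P ≈ -0.125396 + 0.00799848 = -0.11739752
= -11.739752%.

-11.740%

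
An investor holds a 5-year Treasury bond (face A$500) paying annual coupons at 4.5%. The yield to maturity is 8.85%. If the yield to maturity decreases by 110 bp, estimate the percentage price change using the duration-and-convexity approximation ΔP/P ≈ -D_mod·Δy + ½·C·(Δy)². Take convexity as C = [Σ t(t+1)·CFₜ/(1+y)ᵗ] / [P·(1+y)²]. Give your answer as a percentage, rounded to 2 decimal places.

+4.72%

With y = 0.0885:
  t   CF        PV=CF/(1+0.0885)^t    t·PV        t(t+1)·PV
  1        22.50        20.6706        20.6706          41.3413
  2        22.50        18.9900        37.9801         113.9402
  3        22.50        17.4461        52.3382         209.3527
  4        22.50        16.0276        64.1104         320.5522
  5       522.50       341.9354     1,709.6772      10,258.0635
  Σ                    415.0698     1,884.7766      10,943.2498
P = 415.0698; D_Mac = 4.54087 yrs; D_mod = 4.17167 yrs; C = 22.25196.
Duration effect: -4.17167 × (-0.011) = +0.045888
Convexity effect: 0.5 × 22.25196 × (-0.011)² = +0.0013462
ΔP/P ≈ +0.045888 + 0.0013462 = +0.047235 = +4.7235%.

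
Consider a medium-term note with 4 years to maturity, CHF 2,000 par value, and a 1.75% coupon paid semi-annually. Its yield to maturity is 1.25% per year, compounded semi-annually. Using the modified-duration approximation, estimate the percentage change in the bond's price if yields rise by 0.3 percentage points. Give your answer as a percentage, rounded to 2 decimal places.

Periodic yield y = 0.00625. Modified duration first:
  t   CF        PV=CF/(1+0.00625)^t    t·PV
  1        17.50        17.3913        17.3913
  2        17.50        17.2833        34.5666
  3        17.50        17.1759        51.5278
  4        17.50        17.0693        68.2770
  5        17.50        16.9632        84.8162
  6        17.50        16.8579       101.1472
  7        17.50        16.7532       117.2721
  8     2,017.50     1,919.4040    15,355.2320
  Σ                  2,038.8980    15,830.2302
P = 2,038.8980; D_Mac = 7.76411 half-year periods = 3.88206 yrs; D_mod = 3.88206/(1+0.00625) = 3.85794 yrs.
ΔP/P ≈ -D_mod · Δy = -3.85794 × (+0.003) = -0.011574 = -1.1574%.

-1.16%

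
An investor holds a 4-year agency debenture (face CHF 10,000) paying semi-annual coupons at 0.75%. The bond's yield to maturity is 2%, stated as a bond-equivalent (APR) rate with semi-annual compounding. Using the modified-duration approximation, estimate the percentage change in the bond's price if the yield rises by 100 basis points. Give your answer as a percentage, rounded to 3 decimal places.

Periodic yield y = 0.01. Modified duration first:
  t   CF        PV=CF/(1+0.01)^t    t·PV
  1        37.50        37.1287        37.1287
  2        37.50        36.7611        73.5222
  3        37.50        36.3971       109.1914
  4        37.50        36.0368       144.1471
  5        37.50        35.6800       178.3998
  6        37.50        35.3267       211.9602
  7        37.50        34.9769       244.8385
  8    10,037.50     9,269.4628    74,155.7028
  Σ                  9,521.7701    75,154.8906
P = 9,521.7701; D_Mac = 7.89295 half-year periods = 3.94648 yrs; D_mod = 3.94648/(1+0.01) = 3.90740 yrs.
ΔP/P ≈ -D_mod · Δy = -3.90740 × (+0.01) = -0.039074 = -3.9074%.

-3.907%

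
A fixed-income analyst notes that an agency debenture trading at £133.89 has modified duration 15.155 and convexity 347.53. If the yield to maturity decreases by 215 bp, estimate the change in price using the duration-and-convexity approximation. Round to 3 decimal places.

Duration effect: -D_mod·Δy = -15.155 × (-0.0215) = +0.3258325
Convexity effect: ½·C·(Δy)² = 0.5 × 347.53 × (-0.0215)² = +0.08032287125
ΔP/P ≈ +0.3258325 + 0.08032287125 = +0.40615537125
ΔP ≈ 133.89 × (+0.40615537125) = +54.3801426566625.

+£54.380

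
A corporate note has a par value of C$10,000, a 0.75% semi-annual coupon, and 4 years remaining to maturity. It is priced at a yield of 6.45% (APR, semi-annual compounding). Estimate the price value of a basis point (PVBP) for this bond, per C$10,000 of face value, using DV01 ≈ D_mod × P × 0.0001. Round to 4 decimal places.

Periodic yield y = 0.03225.
  t   CF        PV=CF/(1+0.03225)^t    t·PV
  1        37.50        36.3284        36.3284
  2        37.50        35.1934        70.3868
  3        37.50        34.0939       102.2817
  4        37.50        33.0287       132.1149
  5        37.50        31.9968       159.9841
  6        37.50        30.9972       185.9830
  7        37.50        30.0287       210.2011
  8    10,037.50     7,786.5742    62,292.5935
  Σ                  8,018.2413    63,189.8735
P = 8,018.2413; D_Mac = 7.88076 half-year periods = 3.94038 yrs; D_mod = 3.81728 yrs.
DV01 ≈ 3.81728 × 8,018.2413 × 0.0001 = 3.060783.

C$3.0608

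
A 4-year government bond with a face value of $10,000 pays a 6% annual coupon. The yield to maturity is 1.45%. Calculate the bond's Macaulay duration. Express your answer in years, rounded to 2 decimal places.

Periodic yield y = 0.0145. Discount each cash flow and weight by its year:
  t   CF        PV=CF/(1+0.0145)^t    t·PV
  1       600.00       591.4243       591.4243
  2       600.00       582.9713     1,165.9425
  3       600.00       574.6390     1,723.9170
  4    10,600.00    10,006.8562    40,027.4249
  Σ                 11,755.8908    43,508.7087
Price P = Σ PV = 11,755.8908.
Macaulay duration = Σ(t·PV) / P = 43,508.7087 / 11,755.8908 = 3.70101 years.

3.70 years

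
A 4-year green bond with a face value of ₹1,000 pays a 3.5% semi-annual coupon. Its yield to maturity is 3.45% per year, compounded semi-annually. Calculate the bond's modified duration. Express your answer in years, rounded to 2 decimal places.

3.70 years

Periodic yield y = 0.01725. First find Macaulay duration:
  t   CF        PV=CF/(1+0.01725)^t    t·PV
  1        17.50        17.2032        17.2032
  2        17.50        16.9115        33.8230
  3        17.50        16.6247        49.8742
  4        17.50        16.3428        65.3713
  5        17.50        16.0657        80.3285
  6        17.50        15.7933        94.7596
  7        17.50        15.5254       108.6781
  8     1,017.50       887.3865     7,099.0922
  Σ                  1,001.8533     7,549.1302
P = 1,001.8533; Macaulay duration = 7,549.1302 / 1,001.8533 = 7.53517 half-year periods = 3.76758 years.
Modified duration = D_Mac / (1 + y) = 3.76758 / 1.01725 = 3.70369 years.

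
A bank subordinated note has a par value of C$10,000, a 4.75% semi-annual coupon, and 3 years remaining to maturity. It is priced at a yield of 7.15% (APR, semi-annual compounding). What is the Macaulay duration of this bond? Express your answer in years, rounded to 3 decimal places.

2.825 years

Periodic yield y = 0.03575. Discount each cash flow and weight by its period:
  t   CF        PV=CF/(1+0.03575)^t    t·PV
  1       237.50       229.3024       229.3024
  2       237.50       221.3878       442.7756
  3       237.50       213.7464       641.2392
  4       237.50       206.3687       825.4748
  5       237.50       199.2457       996.2284
  6    10,237.50     8,292.0949    49,752.5693
  Σ                  9,362.1459    52,887.5898
Price P = Σ PV = 9,362.1459.
Macaulay duration = Σ(t·PV) / P = 52,887.5898 / 9,362.1459 = 5.64909 half-year periods.
In years: 5.64909 / 2 = 2.82454 years.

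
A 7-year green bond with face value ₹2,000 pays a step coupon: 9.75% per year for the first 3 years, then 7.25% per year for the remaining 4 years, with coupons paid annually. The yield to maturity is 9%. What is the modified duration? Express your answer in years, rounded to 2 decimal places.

4.97 years

Periodic yield y = 0.09. First find Macaulay duration:
  t   CF        PV=CF/(1+0.09)^t    t·PV
  1       195.00       178.8991       178.8991
  2       195.00       164.1276       328.2552
  3       195.00       150.5758       451.7273
  4       145.00       102.7217       410.8866
  5       145.00        94.2401       471.2003
  6       145.00        86.4588       518.7526
  7     2,145.00     1,173.3885     8,213.7192
  Σ                  1,950.4114    10,573.4403
P = 1,950.4114; Macaulay duration = 10,573.4403 / 1,950.4114 = 5.42113 years.
Modified duration = D_Mac / (1 + y) = 5.42113 / 1.09 = 4.97352 years.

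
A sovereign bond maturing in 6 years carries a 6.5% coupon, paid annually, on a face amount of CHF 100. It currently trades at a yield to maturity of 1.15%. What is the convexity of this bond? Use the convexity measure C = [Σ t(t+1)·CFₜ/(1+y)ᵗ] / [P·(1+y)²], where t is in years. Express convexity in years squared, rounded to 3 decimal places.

34.444

With y = 0.0115:
  t   CF        PV=CF/(1+0.0115)^t    t·PV        t(t+1)·PV
  1         6.50         6.4261         6.4261          12.8522
  2         6.50         6.3530        12.7061          38.1182
  3         6.50         6.2808        18.8424          75.3697
  4         6.50         6.2094        24.8376         124.1880
  5         6.50         6.1388        30.6940         184.1642
  6       106.50        99.4384       596.6306       4,176.4143
  Σ                    130.8466       690.1369       4,611.1067
P = 130.8466.
Convexity = Σ t(t+1)·PV / [P·(1+y)²] = 4,611.1067 / (130.8466 × 1.023132) = 34.44379.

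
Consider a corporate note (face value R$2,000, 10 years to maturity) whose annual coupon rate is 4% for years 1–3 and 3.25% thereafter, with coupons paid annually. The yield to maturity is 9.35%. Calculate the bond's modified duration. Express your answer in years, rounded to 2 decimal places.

7.37 years

Periodic yield y = 0.0935. First find Macaulay duration:
  t   CF        PV=CF/(1+0.0935)^t    t·PV
  1        80.00        73.1596        73.1596
  2        80.00        66.9041       133.8081
  3        80.00        61.1834       183.5502
  4        65.00        45.4609       181.8437
  5        65.00        41.5738       207.8689
  6        65.00        38.0190       228.1140
  7        65.00        34.7682       243.3772
  8        65.00        31.7953       254.3625
  9        65.00        29.0766       261.6898
  10    2,065.00       844.7577     8,447.5775
  Σ                  1,266.6986    10,215.3513
P = 1,266.6986; Macaulay duration = 10,215.3513 / 1,266.6986 = 8.06455 years.
Modified duration = D_Mac / (1 + y) = 8.06455 / 1.0935 = 7.37499 years.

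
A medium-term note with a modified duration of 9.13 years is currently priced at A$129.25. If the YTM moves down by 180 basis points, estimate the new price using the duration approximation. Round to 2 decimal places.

A$150.49

Duration approximation: ΔP/P ≈ -D_mod · Δy = -9.13 × (-0.018) = +0.164340.
New price ≈ 129.25 × (1 + 0.164340) = 150.490945.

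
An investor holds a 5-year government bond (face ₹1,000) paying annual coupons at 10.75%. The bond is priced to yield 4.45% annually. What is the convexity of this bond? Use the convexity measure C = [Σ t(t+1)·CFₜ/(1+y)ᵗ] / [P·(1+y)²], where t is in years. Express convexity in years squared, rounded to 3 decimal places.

With y = 0.0445:
  t   CF        PV=CF/(1+0.0445)^t    t·PV        t(t+1)·PV
  1       107.50       102.9201       102.9201         205.8401
  2       107.50        98.5352       197.0705         591.2114
  3       107.50        94.3372       283.0117       1,132.0468
  4       107.50        90.3181       361.2723       1,806.3616
  5     1,107.50       890.8437     4,454.2185      26,725.3110
  Σ                  1,276.9543     5,398.4930      30,460.7709
P = 1,276.9543.
Convexity = Σ t(t+1)·PV / [P·(1+y)²] = 30,460.7709 / (1,276.9543 × 1.090980) = 21.86496.

21.865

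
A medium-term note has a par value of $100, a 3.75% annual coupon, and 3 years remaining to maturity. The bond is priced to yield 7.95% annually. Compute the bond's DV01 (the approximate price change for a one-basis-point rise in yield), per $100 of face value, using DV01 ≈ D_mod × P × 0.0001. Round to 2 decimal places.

$0.02

Periodic yield y = 0.0795.
  t   CF        PV=CF/(1+0.0795)^t    t·PV
  1         3.75         3.4738         3.4738
  2         3.75         3.2180         6.4360
  3       103.75        82.4746       247.4238
  Σ                     89.1664       257.3336
P = 89.1664; D_Mac = 2.88599 yrs; D_mod = 2.67345 yrs.
DV01 ≈ 2.67345 × 89.1664 × 0.0001 = 0.023838.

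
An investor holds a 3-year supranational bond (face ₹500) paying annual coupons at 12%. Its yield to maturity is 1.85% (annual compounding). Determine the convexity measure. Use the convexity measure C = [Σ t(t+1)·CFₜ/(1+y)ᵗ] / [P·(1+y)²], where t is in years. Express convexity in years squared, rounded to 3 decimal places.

10.173

With y = 0.0185:
  t   CF        PV=CF/(1+0.0185)^t    t·PV        t(t+1)·PV
  1        60.00        58.9102        58.9102         117.8203
  2        60.00        57.8401       115.6802         347.0407
  3       560.00       530.0355     1,590.1064       6,360.4255
  Σ                    646.7857     1,764.6968       6,825.2866
P = 646.7857.
Convexity = Σ t(t+1)·PV / [P·(1+y)²] = 6,825.2866 / (646.7857 × 1.037342) = 10.17275.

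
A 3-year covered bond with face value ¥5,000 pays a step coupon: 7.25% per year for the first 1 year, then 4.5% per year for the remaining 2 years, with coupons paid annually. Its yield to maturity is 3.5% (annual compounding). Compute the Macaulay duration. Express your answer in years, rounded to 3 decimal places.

Periodic yield y = 0.035. Discount each cash flow and weight by its year:
  t   CF        PV=CF/(1+0.035)^t    t·PV
  1       362.50       350.2415       350.2415
  2       225.00       210.0399       420.0798
  3     5,225.00     4,712.6506    14,137.9519
  Σ                  5,272.9321    14,908.2733
Price P = Σ PV = 5,272.9321.
Macaulay duration = Σ(t·PV) / P = 14,908.2733 / 5,272.9321 = 2.82732 years.

2.827 years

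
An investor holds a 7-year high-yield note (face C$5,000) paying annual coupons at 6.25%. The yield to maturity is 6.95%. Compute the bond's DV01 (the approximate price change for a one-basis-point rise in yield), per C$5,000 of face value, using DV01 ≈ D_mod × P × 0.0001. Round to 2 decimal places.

Periodic yield y = 0.0695.
  t   CF        PV=CF/(1+0.0695)^t    t·PV
  1       312.50       292.1926       292.1926
  2       312.50       273.2049       546.4097
  3       312.50       255.4510       766.3531
  4       312.50       238.8509       955.4036
  5       312.50       223.3295     1,116.6475
  6       312.50       208.8167     1,252.9004
  7     5,312.50     3,319.2000    23,234.3999
  Σ                  4,811.0456    28,164.3068
P = 4,811.0456; D_Mac = 5.85409 yrs; D_mod = 5.47367 yrs.
DV01 ≈ 5.47367 × 4,811.0456 × 0.0001 = 2.633409.

C$2.63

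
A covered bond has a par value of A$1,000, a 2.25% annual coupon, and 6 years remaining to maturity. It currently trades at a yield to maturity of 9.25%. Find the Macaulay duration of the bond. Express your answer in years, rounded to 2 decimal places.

5.60 years

Periodic yield y = 0.0925. Discount each cash flow and weight by its year:
  t   CF        PV=CF/(1+0.0925)^t    t·PV
  1        22.50        20.5950        20.5950
  2        22.50        18.8512        37.7025
  3        22.50        17.2551        51.7654
  4        22.50        15.7942        63.1767
  5        22.50        14.4569        72.2845
  6     1,022.50       601.3601     3,608.1609
  Σ                    688.3125     3,853.6849
Price P = Σ PV = 688.3125.
Macaulay duration = Σ(t·PV) / P = 3,853.6849 / 688.3125 = 5.59874 years.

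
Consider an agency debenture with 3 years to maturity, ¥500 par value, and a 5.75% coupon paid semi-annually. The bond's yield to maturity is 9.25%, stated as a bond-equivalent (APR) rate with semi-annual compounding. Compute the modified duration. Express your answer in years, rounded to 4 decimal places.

2.6633 years

Periodic yield y = 0.04625. First find Macaulay duration:
  t   CF        PV=CF/(1+0.04625)^t    t·PV
  1       14.375        13.7395        13.7395
  2       14.375        13.1322        26.2644
  3       14.375        12.5517        37.6550
  4       14.375        11.9968        47.9873
  5       14.375        11.4665        57.3325
  6      514.375       392.1634     2,352.9802
  Σ                    455.0501     2,535.9588
P = 455.0501; Macaulay duration = 2,535.9588 / 455.0501 = 5.57292 half-year periods = 2.78646 years.
Modified duration = D_Mac / (1 + y) = 2.78646 / 1.04625 = 2.66328 years.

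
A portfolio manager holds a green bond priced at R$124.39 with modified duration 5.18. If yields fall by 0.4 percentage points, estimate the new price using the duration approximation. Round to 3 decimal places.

R$126.967

Duration approximation: ΔP/P ≈ -D_mod · Δy = -5.18 × (-0.004) = +0.020720.
New price ≈ 124.39 × (1 + 0.020720) = 126.9673608.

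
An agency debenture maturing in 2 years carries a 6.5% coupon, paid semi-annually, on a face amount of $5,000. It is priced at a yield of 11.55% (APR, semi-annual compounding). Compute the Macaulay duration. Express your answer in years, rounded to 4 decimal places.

Periodic yield y = 0.05775. Discount each cash flow and weight by its period:
  t   CF        PV=CF/(1+0.05775)^t    t·PV
  1       162.50       153.6280       153.6280
  2       162.50       145.2404       290.4807
  3       162.50       137.3107       411.9320
  4     5,162.50     4,124.0880    16,496.3522
  Σ                  4,560.2670    17,352.3929
Price P = Σ PV = 4,560.2670.
Macaulay duration = Σ(t·PV) / P = 17,352.3929 / 4,560.2670 = 3.80513 half-year periods.
In years: 3.80513 / 2 = 1.90256 years.

1.9026 years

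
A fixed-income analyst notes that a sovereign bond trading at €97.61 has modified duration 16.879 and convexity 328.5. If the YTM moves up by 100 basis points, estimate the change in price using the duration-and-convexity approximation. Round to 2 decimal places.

-€14.87

Duration effect: -D_mod·Δy = -16.879 × (+0.01) = -0.168790
Convexity effect: ½·C·(Δy)² = 0.5 × 328.5 × (0.01)² = +0.0164250
ΔP/P ≈ -0.168790 + 0.0164250 = -0.152365
ΔP ≈ 97.61 × (-0.152365) = -14.87234765.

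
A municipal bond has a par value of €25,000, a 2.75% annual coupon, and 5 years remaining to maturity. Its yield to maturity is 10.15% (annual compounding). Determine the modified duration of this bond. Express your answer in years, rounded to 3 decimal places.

4.252 years

Periodic yield y = 0.1015. First find Macaulay duration:
  t   CF        PV=CF/(1+0.1015)^t    t·PV
  1       687.50       624.1489       624.1489
  2       687.50       566.6354     1,133.2708
  3       687.50       514.4216     1,543.2648
  4       687.50       467.0192     1,868.0766
  5    25,687.50    15,841.6105    79,208.0526
  Σ                 18,013.8356    84,376.8138
P = 18,013.8356; Macaulay duration = 84,376.8138 / 18,013.8356 = 4.68400 years.
Modified duration = D_Mac / (1 + y) = 4.68400 / 1.1015 = 4.25238 years.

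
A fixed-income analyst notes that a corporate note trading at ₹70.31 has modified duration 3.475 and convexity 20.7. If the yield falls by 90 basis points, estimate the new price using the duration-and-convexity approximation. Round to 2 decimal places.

₹72.57

Duration effect: -D_mod·Δy = -3.475 × (-0.009) = +0.031275
Convexity effect: ½·C·(Δy)² = 0.5 × 20.7 × (-0.009)² = +0.00083835
ΔP/P ≈ +0.031275 + 0.00083835 = +0.03211335
New price ≈ 70.31 × (1 + 0.03211335) = 72.5678896385.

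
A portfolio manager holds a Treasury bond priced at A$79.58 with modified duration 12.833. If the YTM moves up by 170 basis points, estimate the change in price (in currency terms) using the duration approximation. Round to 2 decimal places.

Duration approximation: ΔP/P ≈ -D_mod · Δy = -12.833 × (+0.017) = -0.218161.
ΔP ≈ 79.58 × (-0.218161) = -17.36125238.

-A$17.36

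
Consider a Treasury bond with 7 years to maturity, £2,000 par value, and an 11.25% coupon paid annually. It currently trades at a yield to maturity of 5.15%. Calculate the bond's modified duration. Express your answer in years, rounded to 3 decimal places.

Periodic yield y = 0.0515. First find Macaulay duration:
  t   CF        PV=CF/(1+0.0515)^t    t·PV
  1       225.00       213.9800       213.9800
  2       225.00       203.4998       406.9996
  3       225.00       193.5328       580.5985
  4       225.00       184.0541       736.2163
  5       225.00       175.0395       875.1976
  6       225.00       166.4665       998.7990
  7     2,225.00     1,565.5433    10,958.8029
  Σ                  2,702.1160    14,770.5940
P = 2,702.1160; Macaulay duration = 14,770.5940 / 2,702.1160 = 5.46631 years.
Modified duration = D_Mac / (1 + y) = 5.46631 / 1.0515 = 5.19858 years.

5.199 years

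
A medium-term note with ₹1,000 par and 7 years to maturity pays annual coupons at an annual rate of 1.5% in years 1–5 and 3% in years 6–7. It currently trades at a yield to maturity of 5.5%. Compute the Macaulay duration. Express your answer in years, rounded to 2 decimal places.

6.64 years

Periodic yield y = 0.055. Discount each cash flow and weight by its year:
  t   CF        PV=CF/(1+0.055)^t    t·PV
  1        15.00        14.2180        14.2180
  2        15.00        13.4768        26.9536
  3        15.00        12.7742        38.3226
  4        15.00        12.1083        48.4330
  5        15.00        11.4770        57.3851
  6        30.00        21.7574       130.5442
  7     1,030.00       708.0599     4,956.4194
  Σ                    793.8716     5,272.2759
Price P = Σ PV = 793.8716.
Macaulay duration = Σ(t·PV) / P = 5,272.2759 / 793.8716 = 6.64122 years.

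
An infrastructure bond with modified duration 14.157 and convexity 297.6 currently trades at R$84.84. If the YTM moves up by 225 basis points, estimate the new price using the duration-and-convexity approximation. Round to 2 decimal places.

R$64.21

Duration effect: -D_mod·Δy = -14.157 × (+0.0225) = -0.3185325
Convexity effect: ½·C·(Δy)² = 0.5 × 297.6 × (0.0225)² = +0.0753300
ΔP/P ≈ -0.3185325 + 0.0753300 = -0.2432025
New price ≈ 84.84 × (1 - 0.2432025) = 64.2066999.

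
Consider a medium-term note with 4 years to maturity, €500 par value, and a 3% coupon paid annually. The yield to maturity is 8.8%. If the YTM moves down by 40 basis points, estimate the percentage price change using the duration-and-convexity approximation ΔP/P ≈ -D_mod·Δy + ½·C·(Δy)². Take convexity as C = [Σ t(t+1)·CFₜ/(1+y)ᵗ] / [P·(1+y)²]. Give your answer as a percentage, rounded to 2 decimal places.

With y = 0.088:
  t   CF        PV=CF/(1+0.088)^t    t·PV        t(t+1)·PV
  1        15.00        13.7868        13.7868          27.5735
  2        15.00        12.6717        25.3433          76.0300
  3        15.00        11.6467        34.9402         139.7609
  4       515.00       367.5290     1,470.1161       7,350.5806
  Σ                    405.6342     1,544.1864       7,593.9450
P = 405.6342; D_Mac = 3.80684 yrs; D_mod = 3.49894 yrs; C = 15.81521.
Duration effect: -3.49894 × (-0.004) = +0.013996
Convexity effect: 0.5 × 15.81521 × (-0.004)² = +0.0001265
ΔP/P ≈ +0.013996 + 0.0001265 = +0.014122 = +1.4122%.

+1.41%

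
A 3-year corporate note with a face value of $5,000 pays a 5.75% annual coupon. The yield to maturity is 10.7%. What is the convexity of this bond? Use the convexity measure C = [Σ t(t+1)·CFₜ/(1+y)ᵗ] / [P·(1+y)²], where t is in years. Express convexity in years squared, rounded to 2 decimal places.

9.05

With y = 0.107:
  t   CF        PV=CF/(1+0.107)^t    t·PV        t(t+1)·PV
  1       287.50       259.7109       259.7109         519.4219
  2       287.50       234.6079       469.2158       1,407.6473
  3     5,287.50     3,897.6920    11,693.0760      46,772.3040
  Σ                  4,392.0108    12,422.0027      48,699.3732
P = 4,392.0108.
Convexity = Σ t(t+1)·PV / [P·(1+y)²] = 48,699.3732 / (4,392.0108 × 1.225449) = 9.04825.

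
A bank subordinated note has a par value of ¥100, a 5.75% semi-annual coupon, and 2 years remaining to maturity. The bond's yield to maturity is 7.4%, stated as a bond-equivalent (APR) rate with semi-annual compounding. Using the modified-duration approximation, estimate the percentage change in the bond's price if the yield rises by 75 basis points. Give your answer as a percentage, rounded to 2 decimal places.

-1.39%

Periodic yield y = 0.037. Modified duration first:
  t   CF        PV=CF/(1+0.037)^t    t·PV
  1        2.875         2.7724         2.7724
  2        2.875         2.6735         5.3470
  3        2.875         2.5781         7.7343
  4      102.875        88.9600       355.8400
  Σ                     96.9840       371.6938
P = 96.9840; D_Mac = 3.83253 half-year periods = 1.91626 yrs; D_mod = 1.91626/(1+0.037) = 1.84789 yrs.
ΔP/P ≈ -D_mod · Δy = -1.84789 × (+0.0075) = -0.013859 = -1.3859%.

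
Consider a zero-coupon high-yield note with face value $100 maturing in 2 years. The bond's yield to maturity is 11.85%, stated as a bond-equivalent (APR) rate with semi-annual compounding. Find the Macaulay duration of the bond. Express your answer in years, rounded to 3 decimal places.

2.000 years

A zero-coupon bond has a single cash flow at maturity, so its Macaulay duration equals its maturity: 2 years.
(Equivalently: 4 semi-annual periods ÷ 2 = 2 years.)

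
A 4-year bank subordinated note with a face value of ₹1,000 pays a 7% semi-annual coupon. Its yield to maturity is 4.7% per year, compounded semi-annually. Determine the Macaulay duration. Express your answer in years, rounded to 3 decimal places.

Periodic yield y = 0.0235. Discount each cash flow and weight by its period:
  t   CF        PV=CF/(1+0.0235)^t    t·PV
  1        35.00        34.1964        34.1964
  2        35.00        33.4112        66.8224
  3        35.00        32.6441        97.9323
  4        35.00        31.8946       127.5783
  5        35.00        31.1623       155.8113
  6        35.00        30.4468       182.6805
  7        35.00        29.7477       208.2338
  8     1,035.00       859.4836     6,875.8685
  Σ                  1,082.9865     7,749.1233
Price P = Σ PV = 1,082.9865.
Macaulay duration = Σ(t·PV) / P = 7,749.1233 / 1,082.9865 = 7.15533 half-year periods.
In years: 7.15533 / 2 = 3.57766 years.

3.578 years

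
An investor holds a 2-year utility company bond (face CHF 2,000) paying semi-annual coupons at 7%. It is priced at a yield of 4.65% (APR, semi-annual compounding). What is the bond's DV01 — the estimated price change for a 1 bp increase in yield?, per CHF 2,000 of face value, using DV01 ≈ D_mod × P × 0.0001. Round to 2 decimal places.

CHF 0.39

Periodic yield y = 0.02325.
  t   CF        PV=CF/(1+0.02325)^t    t·PV
  1        70.00        68.4095        68.4095
  2        70.00        66.8551       133.7102
  3        70.00        65.3360       196.0081
  4     2,070.00     1,888.1797     7,552.7189
  Σ                  2,088.7803     7,950.8467
P = 2,088.7803; D_Mac = 3.80645 half-year periods = 1.90323 yrs; D_mod = 1.85998 yrs.
DV01 ≈ 1.85998 × 2,088.7803 × 0.0001 = 0.388509.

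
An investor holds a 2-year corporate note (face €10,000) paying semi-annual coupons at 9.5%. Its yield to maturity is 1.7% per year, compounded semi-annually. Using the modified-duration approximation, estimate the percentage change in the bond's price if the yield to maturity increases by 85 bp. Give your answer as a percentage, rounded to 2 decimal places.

Periodic yield y = 0.0085. Modified duration first:
  t   CF        PV=CF/(1+0.0085)^t    t·PV
  1       475.00       470.9965       470.9965
  2       475.00       467.0268       934.0536
  3       475.00       463.0905     1,389.2716
  4    10,475.00    10,126.2914    40,505.1657
  Σ                 11,527.4053    43,299.4874
P = 11,527.4053; D_Mac = 3.75622 half-year periods = 1.87811 yrs; D_mod = 1.87811/(1+0.0085) = 1.86228 yrs.
ΔP/P ≈ -D_mod · Δy = -1.86228 × (+0.0085) = -0.015829 = -1.5829%.

-1.58%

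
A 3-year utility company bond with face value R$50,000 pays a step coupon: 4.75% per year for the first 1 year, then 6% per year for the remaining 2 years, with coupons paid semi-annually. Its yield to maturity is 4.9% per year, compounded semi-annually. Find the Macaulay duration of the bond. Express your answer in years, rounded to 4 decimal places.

Periodic yield y = 0.0245. Discount each cash flow and weight by its period:
  t   CF        PV=CF/(1+0.0245)^t    t·PV
  1     1,187.50     1,159.1020     1,159.1020
  2     1,187.50     1,131.3831     2,262.7662
  3     1,500.00     1,394.9395     4,184.8185
  4     1,500.00     1,361.5808     5,446.3231
  5     1,500.00     1,329.0198     6,645.0989
  6    51,500.00    44,538.4863   267,230.9176
  Σ                 50,914.5114   286,929.0263
Price P = Σ PV = 50,914.5114.
Macaulay duration = Σ(t·PV) / P = 286,929.0263 / 50,914.5114 = 5.63551 half-year periods.
In years: 5.63551 / 2 = 2.81775 years.

2.8178 years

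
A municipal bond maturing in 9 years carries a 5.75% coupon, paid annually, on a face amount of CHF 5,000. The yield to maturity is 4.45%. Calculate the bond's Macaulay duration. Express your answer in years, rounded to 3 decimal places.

7.359 years

Periodic yield y = 0.0445. Discount each cash flow and weight by its year:
  t   CF        PV=CF/(1+0.0445)^t    t·PV
  1       287.50       275.2513       275.2513
  2       287.50       263.5245       527.0490
  3       287.50       252.2972       756.8917
  4       287.50       241.5483       966.1934
  5       287.50       231.2574     1,156.2870
  6       287.50       221.4049     1,328.4293
  7       287.50       211.9721     1,483.8048
  8       287.50       202.9412     1,623.5299
  9     5,287.50     3,573.3403    32,160.0630
  Σ                  5,473.5373    40,277.4993
Price P = Σ PV = 5,473.5373.
Macaulay duration = Σ(t·PV) / P = 40,277.4993 / 5,473.5373 = 7.35859 years.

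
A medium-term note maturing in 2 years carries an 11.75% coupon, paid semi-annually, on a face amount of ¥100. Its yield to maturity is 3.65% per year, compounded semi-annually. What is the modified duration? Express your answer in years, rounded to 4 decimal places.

Periodic yield y = 0.01825. First find Macaulay duration:
  t   CF        PV=CF/(1+0.01825)^t    t·PV
  1        5.875         5.7697         5.7697
  2        5.875         5.6663        11.3326
  3        5.875         5.5647        16.6942
  4      105.875        98.4863       393.9451
  Σ                    115.4870       427.7416
P = 115.4870; Macaulay duration = 427.7416 / 115.4870 = 3.70381 half-year periods = 1.85190 years.
Modified duration = D_Mac / (1 + y) = 1.85190 / 1.01825 = 1.81871 years.

1.8187 years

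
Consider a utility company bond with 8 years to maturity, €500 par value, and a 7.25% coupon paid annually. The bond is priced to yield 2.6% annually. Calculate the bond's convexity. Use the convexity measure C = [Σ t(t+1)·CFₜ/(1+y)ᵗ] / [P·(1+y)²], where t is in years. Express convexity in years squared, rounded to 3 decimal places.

52.398

With y = 0.026:
  t   CF        PV=CF/(1+0.026)^t    t·PV        t(t+1)·PV
  1        36.25        35.3314        35.3314          70.6628
  2        36.25        34.4360        68.8721         206.6163
  3        36.25        33.5634       100.6902         402.7608
  4        36.25        32.7129       130.8515         654.2573
  5        36.25        31.8839       159.4194         956.5165
  6        36.25        31.0759       186.4555       1,305.1882
  7        36.25        30.2884       212.0189       1,696.1510
  8       536.25       436.7053     3,493.6420      31,442.7784
  Σ                    665.9972     4,387.2809      36,734.9312
P = 665.9972.
Convexity = Σ t(t+1)·PV / [P·(1+y)²] = 36,734.9312 / (665.9972 × 1.052676) = 52.39769.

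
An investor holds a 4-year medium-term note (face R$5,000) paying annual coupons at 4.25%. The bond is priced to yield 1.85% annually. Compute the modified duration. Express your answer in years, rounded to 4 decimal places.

Periodic yield y = 0.0185. First find Macaulay duration:
  t   CF        PV=CF/(1+0.0185)^t    t·PV
  1       212.50       208.6402       208.6402
  2       212.50       204.8504       409.7008
  3       212.50       201.1295       603.3886
  4     5,212.50     4,843.9755    19,375.9019
  Σ                  5,458.5956    20,597.6314
P = 5,458.5956; Macaulay duration = 20,597.6314 / 5,458.5956 = 3.77343 years.
Modified duration = D_Mac / (1 + y) = 3.77343 / 1.0185 = 3.70489 years.

3.7049 years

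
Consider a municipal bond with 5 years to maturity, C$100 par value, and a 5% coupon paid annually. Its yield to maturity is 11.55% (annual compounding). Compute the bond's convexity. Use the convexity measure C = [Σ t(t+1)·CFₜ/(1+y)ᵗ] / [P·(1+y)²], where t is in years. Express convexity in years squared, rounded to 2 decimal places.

With y = 0.1155:
  t   CF        PV=CF/(1+0.1155)^t    t·PV        t(t+1)·PV
  1         5.00         4.4823         4.4823           8.9646
  2         5.00         4.0182         8.0364          24.1092
  3         5.00         3.6021        10.8064          43.2257
  4         5.00         3.2292        12.9167          64.5835
  5       105.00        60.7913       303.9565       1,823.7390
  Σ                     76.1231       340.1983       1,964.6220
P = 76.1231.
Convexity = Σ t(t+1)·PV / [P·(1+y)²] = 1,964.6220 / (76.1231 × 1.244340) = 20.74070.

20.74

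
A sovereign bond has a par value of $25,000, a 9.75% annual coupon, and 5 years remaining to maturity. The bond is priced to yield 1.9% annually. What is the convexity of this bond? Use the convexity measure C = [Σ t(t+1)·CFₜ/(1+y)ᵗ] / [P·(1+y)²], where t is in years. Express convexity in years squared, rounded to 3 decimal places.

With y = 0.019:
  t   CF        PV=CF/(1+0.019)^t    t·PV        t(t+1)·PV
  1     2,437.50     2,392.0510     2,392.0510       4,784.1021
  2     2,437.50     2,347.4495     4,694.8990      14,084.6969
  3     2,437.50     2,303.6796     6,911.0387      27,644.1549
  4     2,437.50     2,260.7258     9,042.9032      45,214.5158
  5    27,437.50    24,973.1668   124,865.8339     749,195.0034
  Σ                 34,277.0727   147,906.7258     840,922.4731
P = 34,277.0727.
Convexity = Σ t(t+1)·PV / [P·(1+y)²] = 840,922.4731 / (34,277.0727 × 1.038361) = 23.62674.

23.627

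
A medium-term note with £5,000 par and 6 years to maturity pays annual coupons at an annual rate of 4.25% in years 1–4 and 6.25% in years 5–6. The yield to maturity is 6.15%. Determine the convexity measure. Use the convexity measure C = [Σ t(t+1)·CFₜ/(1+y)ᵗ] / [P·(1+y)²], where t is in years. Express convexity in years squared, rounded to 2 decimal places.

With y = 0.0615:
  t   CF        PV=CF/(1+0.0615)^t    t·PV        t(t+1)·PV
  1       212.50       200.1884       200.1884         400.3768
  2       212.50       188.5901       377.1802       1,131.5407
  3       212.50       177.6638       532.9914       2,131.9656
  4       212.50       167.3705       669.4820       3,347.4102
  5       312.50       231.8729     1,159.3646       6,956.1876
  6     5,312.50     3,713.4617    22,280.7704     155,965.3925
  Σ                  4,679.1475    25,219.9770     169,932.8734
P = 4,679.1475.
Convexity = Σ t(t+1)·PV / [P·(1+y)²] = 169,932.8734 / (4,679.1475 × 1.126782) = 32.23077.

32.23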